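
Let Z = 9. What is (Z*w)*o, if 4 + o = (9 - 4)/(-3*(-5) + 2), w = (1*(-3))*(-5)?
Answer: -8505/17 ≈ -500.29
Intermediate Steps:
w = 15 (w = -3*(-5) = 15)
o = -63/17 (o = -4 + (9 - 4)/(-3*(-5) + 2) = -4 + 5/(15 + 2) = -4 + 5/17 = -63/17 ≈ -3.7059)
(Z*w)*o = (9*15)*(-63/17) = 135*(-63/17) = -8505/17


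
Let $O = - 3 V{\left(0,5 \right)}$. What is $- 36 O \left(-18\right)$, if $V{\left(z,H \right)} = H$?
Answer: $-9720$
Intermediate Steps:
$O = -15$ ($O = \left(-3\right) 5 = -15$)
$- 36 O \left(-18\right) = \left(-36\right) \left(-15\right) \left(-18\right) = 540 \left(-18\right) = -9720$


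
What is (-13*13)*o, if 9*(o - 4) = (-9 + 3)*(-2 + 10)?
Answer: 676/3 ≈ 225.33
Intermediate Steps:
o = -4/3 (o = 4 + ((-9 + 3)*(-2 + 10))/9 = 4 + (-6*8)/9 = 4 + (1/9)*(-48) = 4 - 16/3 = -4/3 ≈ -1.3333)
(-13*13)*o = -13*13*(-4/3) = -169*(-4/3) = 676/3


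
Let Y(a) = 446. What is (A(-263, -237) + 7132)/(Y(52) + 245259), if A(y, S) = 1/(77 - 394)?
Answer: 2260843/77888485 ≈ 0.029027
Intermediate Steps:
A(y, S) = -1/317 (A(y, S) = 1/(-317) = -1/317)
(A(-263, -237) + 7132)/(Y(52) + 245259) = (-1/317 + 7132)/(446 + 245259) = (2260843/317)/245705 = (2260843/317)*(1/245705) = 2260843/77888485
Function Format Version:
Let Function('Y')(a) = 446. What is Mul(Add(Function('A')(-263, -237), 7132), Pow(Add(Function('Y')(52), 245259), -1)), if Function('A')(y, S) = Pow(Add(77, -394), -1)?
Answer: Rational(2260843, 77888485) ≈ 0.029027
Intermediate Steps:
Function('A')(y, S) = Rational(-1, 317) (Function('A')(y, S) = Pow(-317, -1) = Rational(-1, 317))
Mul(Add(Function('A')(-263, -237), 7132), Pow(Add(Function('Y')(52), 245259), -1)) = Mul(Add(Rational(-1, 317), 7132), Pow(Add(446, 245259), -1)) = Mul(Rational(2260843, 317), Pow(245705, -1)) = Mul(Rational(2260843, 317), Rational(1, 245705)) = Rational(2260843, 77888485)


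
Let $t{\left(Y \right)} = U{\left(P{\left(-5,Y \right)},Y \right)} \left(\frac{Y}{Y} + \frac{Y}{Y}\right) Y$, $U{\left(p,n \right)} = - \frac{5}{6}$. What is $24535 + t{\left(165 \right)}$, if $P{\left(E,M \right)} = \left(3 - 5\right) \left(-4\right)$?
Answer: $24260$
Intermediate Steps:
$P{\left(E,M \right)} = 8$ ($P{\left(E,M \right)} = \left(-2\right) \left(-4\right) = 8$)
$U{\left(p,n \right)} = - \frac{5}{6}$ ($U{\left(p,n \right)} = \left(-5\right) \frac{1}{6} = - \frac{5}{6}$)
$t{\left(Y \right)} = - \frac{5 Y}{3}$ ($t{\left(Y \right)} = - \frac{5 \left(\frac{Y}{Y} + \frac{Y}{Y}\right)}{6} Y = - \frac{5 \left(1 + 1\right)}{6} Y = \left(- \frac{5}{6}\right) 2 Y = - \frac{5 Y}{3}$)
$24535 + t{\left(165 \right)} = 24535 - 275 = 24260$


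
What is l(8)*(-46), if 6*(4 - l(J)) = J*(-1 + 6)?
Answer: 368/3 ≈ 122.67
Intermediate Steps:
l(J) = 4 - 5*J/6 (l(J) = 4 - J*(-1 + 6)/6 = 4 - J*5/6 = 4 - 5*J/6)
l(8)*(-46) = (4 - 5/6*8)*(-46) = (4 - 20/3)*(-46) = -8/3*(-46) = 368/3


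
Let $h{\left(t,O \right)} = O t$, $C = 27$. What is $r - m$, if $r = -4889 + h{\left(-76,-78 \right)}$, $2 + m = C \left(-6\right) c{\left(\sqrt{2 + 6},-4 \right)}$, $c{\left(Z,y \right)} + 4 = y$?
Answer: $-255$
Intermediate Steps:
$c{\left(Z,y \right)} = -4 + y$
$m = 1294$ ($m = -2 + 27 \left(-6\right) \left(-4 - 4\right) = -2 - -1296 = -2 + 1296 = 1294$)
$r = 1039$ ($r = -4889 - -5928 = -4889 + 5928 = 1039$)
$r - m = 1039 - 1294 = -255$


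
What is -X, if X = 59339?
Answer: -59339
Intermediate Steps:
-X = -1*59339 = -59339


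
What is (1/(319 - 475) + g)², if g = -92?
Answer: 206008609/24336 ≈ 8465.2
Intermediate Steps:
(1/(319 - 475) + g)² = (1/(319 - 475) - 92)² = (1/(-156) - 92)² = (-1/156 - 92)² = (-14353/156)² = 206008609/24336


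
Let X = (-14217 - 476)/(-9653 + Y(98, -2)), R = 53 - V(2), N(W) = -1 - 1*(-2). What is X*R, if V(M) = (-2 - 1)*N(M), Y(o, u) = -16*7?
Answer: 117544/1395 ≈ 84.261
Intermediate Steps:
N(W) = 1 (N(W) = -1 + 2 = 1)
Y(o, u) = -112
V(M) = -3 (V(M) = (-2 - 1)*1 = -3*1 = -3)
R = 56 (R = 53 - 1*(-3) = 53 + 3 = 56)
X = 2099/1395 (X = (-14217 - 476)/(-9653 - 112) = -14693/(-9765) = -14693*(-1/9765) = 2099/1395 ≈ 1.5047)
X*R = (2099/1395)*56 = 117544/1395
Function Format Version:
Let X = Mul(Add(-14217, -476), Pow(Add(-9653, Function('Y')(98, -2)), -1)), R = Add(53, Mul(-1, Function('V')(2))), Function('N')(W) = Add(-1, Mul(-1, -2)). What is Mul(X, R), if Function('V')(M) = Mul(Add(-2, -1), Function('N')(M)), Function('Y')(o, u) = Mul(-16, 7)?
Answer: Rational(117544, 1395) ≈ 84.261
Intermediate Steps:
Function('N')(W) = 1 (Function('N')(W) = Add(-1, 2) = 1)
Function('Y')(o, u) = -112
Function('V')(M) = -3 (Function('V')(M) = Mul(Add(-2, -1), 1) = Mul(-3, 1) = -3)
R = 56 (R = Add(53, Mul(-1, -3)) = Add(53, 3) = 56)
X = Rational(2099, 1395) (X = Mul(Add(-14217, -476), Pow(Add(-9653, -112), -1)) = Mul(-14693, Pow(-9765, -1)) = Mul(-14693, Rational(-1, 9765)) = Rational(2099, 1395) ≈ 1.5047)
Mul(X, R) = Mul(Rational(2099, 1395), 56) = Rational(117544, 1395)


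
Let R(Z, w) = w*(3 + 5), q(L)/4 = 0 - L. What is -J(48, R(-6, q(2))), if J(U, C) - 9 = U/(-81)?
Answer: -227/27 ≈ -8.4074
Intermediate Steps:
q(L) = -4*L (q(L) = 4*(0 - L) = 4*(-L) = -4*L)
R(Z, w) = 8*w (R(Z, w) = w*8 = 8*w)
J(U, C) = 9 - U/81 (J(U, C) = 9 + U/(-81) = 9 + U*(-1/81) = 9 - U/81)
-J(48, R(-6, q(2))) = -(9 - 1/81*48) = -(9 - 16/27) = -1*227/27 = -227/27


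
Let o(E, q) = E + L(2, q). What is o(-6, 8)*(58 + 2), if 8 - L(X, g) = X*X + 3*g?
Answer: -1560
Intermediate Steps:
L(X, g) = 8 - X**2 - 3*g (L(X, g) = 8 - (X*X + 3*g) = 8 - (X**2 + 3*g) = 8 + (-X**2 - 3*g) = 8 - X**2 - 3*g)
o(E, q) = 4 + E - 3*q (o(E, q) = E + (8 - 1*2**2 - 3*q) = E + (8 - 1*4 - 3*q) = E + (8 - 4 - 3*q) = E + (4 - 3*q) = 4 + E - 3*q)
o(-6, 8)*(58 + 2) = (4 - 6 - 3*8)*(58 + 2) = (4 - 6 - 24)*60 = -26*60 = -1560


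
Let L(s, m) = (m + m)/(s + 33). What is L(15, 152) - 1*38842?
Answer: -116507/3 ≈ -38836.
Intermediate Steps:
L(s, m) = 2*m/(33 + s) (L(s, m) = (2*m)/(33 + s) = 2*m/(33 + s))
L(15, 152) - 1*38842 = 2*152/(33 + 15) - 1*38842 = 2*152/48 - 38842 = 2*152*(1/48) - 38842 = 19/3 - 38842 = -116507/3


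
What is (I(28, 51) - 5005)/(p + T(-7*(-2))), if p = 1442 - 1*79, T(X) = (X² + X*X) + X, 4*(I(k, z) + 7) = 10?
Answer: -10019/3538 ≈ -2.8318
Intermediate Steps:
I(k, z) = -9/2 (I(k, z) = -7 + (¼)*10 = -7 + 5/2 = -9/2)
T(X) = X + 2*X² (T(X) = (X² + X²) + X = 2*X² + X = X + 2*X²)
p = 1363 (p = 1442 - 79 = 1363)
(I(28, 51) - 5005)/(p + T(-7*(-2))) = (-9/2 - 5005)/(1363 + (-7*(-2))*(1 + 2*(-7*(-2)))) = -10019/(2*(1363 + 14*(1 + 2*14))) = -10019/(2*(1363 + 14*(1 + 28))) = -10019/(2*(1363 + 14*29)) = -10019/(2*(1363 + 406)) = -10019/2/1769 = -10019/2*1/1769 = -10019/3538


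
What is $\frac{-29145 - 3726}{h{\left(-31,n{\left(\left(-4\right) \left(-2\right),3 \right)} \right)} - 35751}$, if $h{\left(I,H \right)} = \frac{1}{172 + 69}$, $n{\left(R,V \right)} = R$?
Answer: $\frac{7921911}{8615990} \approx 0.91944$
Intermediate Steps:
$h{\left(I,H \right)} = \frac{1}{241}$
$\frac{-29145 - 3726}{h{\left(-31,n{\left(\left(-4\right) \left(-2\right),3 \right)} \right)} - 35751} = \frac{-29145 - 3726}{\frac{1}{241} - 35751} = - \frac{32871}{- \frac{8615990}{241}} = \left(-32871\right) \left(- \frac{241}{8615990}\right) = \frac{7921911}{8615990}$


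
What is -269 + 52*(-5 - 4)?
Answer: -737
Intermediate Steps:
-269 + 52*(-5 - 4) = -269 + 52*(-9) = -269 - 468 = -737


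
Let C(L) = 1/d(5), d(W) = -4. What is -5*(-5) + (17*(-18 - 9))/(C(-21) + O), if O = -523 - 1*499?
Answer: 34687/1363 ≈ 25.449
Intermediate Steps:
O = -1022 (O = -523 - 499 = -1022)
C(L) = -1/4 (C(L) = 1/(-4) = -1/4)
-5*(-5) + (17*(-18 - 9))/(C(-21) + O) = -5*(-5) + (17*(-18 - 9))/(-1/4 - 1022) = 25 + (17*(-27))/(-4089/4) = 25 - 4/4089*(-459) = 25 + 612/1363 = 34687/1363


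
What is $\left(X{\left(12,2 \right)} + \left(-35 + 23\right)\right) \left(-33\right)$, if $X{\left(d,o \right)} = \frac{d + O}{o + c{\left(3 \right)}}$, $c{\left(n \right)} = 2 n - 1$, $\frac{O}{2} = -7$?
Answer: $\frac{2838}{7} \approx 405.43$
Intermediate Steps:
$O = -14$ ($O = 2 \left(-7\right) = -14$)
$c{\left(n \right)} = -1 + 2 n$
$X{\left(d,o \right)} = \frac{-14 + d}{5 + o}$ ($X{\left(d,o \right)} = \frac{d - 14}{o + \left(-1 + 2 \cdot 3\right)} = \frac{-14 + d}{o + \left(-1 + 6\right)} = \frac{-14 + d}{o + 5} = \frac{-14 + d}{5 + o}$)
$\left(X{\left(12,2 \right)} + \left(-35 + 23\right)\right) \left(-33\right) = \left(\frac{-14 + 12}{5 + 2} + \left(-35 + 23\right)\right) \left(-33\right) = \left(\frac{1}{7} \left(-2\right) - 12\right) \left(-33\right) = \left(- \frac{2}{7} - 12\right) \left(-33\right) = \left(- \frac{86}{7}\right) \left(-33\right) = \frac{2838}{7}$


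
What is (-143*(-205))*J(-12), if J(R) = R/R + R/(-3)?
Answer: 146575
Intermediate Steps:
J(R) = 1 - R/3 (J(R) = 1 + R*(-1/3) = 1 - R/3)
(-143*(-205))*J(-12) = (-143*(-205))*(1 - 1/3*(-12)) = 29315*(1 + 4) = 29315*5 = 146575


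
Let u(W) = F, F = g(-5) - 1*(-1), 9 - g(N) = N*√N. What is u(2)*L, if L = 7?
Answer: 70 + 35*I*√5 ≈ 70.0 + 78.262*I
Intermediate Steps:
g(N) = 9 - N^(3/2) (g(N) = 9 - N*√N = 9 - N^(3/2))
F = 10 + 5*I*√5 (F = (9 - (-5)^(3/2)) - 1*(-1) = (9 - (-5)*I*√5) + 1 = (9 + 5*I*√5) + 1 = 10 + 5*I*√5 ≈ 10.0 + 11.18*I)
u(W) = 10 + 5*I*√5
u(2)*L = (10 + 5*I*√5)*7 = 70 + 35*I*√5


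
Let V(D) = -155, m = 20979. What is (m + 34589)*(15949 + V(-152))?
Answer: 877640992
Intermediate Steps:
(m + 34589)*(15949 + V(-152)) = (20979 + 34589)*(15949 - 155) = 55568*15794 = 877640992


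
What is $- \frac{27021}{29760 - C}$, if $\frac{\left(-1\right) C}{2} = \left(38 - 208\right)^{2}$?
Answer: $- \frac{27021}{87560} \approx -0.3086$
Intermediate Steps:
$C = -57800$ ($C = - 2 \left(38 - 208\right)^{2} = - 2 \left(-170\right)^{2} = \left(-2\right) 28900 = -57800$)
$- \frac{27021}{29760 - C} = - \frac{27021}{29760 - -57800} = - \frac{27021}{29760 + 57800} = - \frac{27021}{87560}$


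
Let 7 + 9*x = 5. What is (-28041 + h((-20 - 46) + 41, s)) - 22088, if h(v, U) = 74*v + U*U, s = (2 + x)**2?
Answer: -340968683/6561 ≈ -51969.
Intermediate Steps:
x = -2/9 (x = -7/9 + (1/9)*5 = -7/9 + 5/9 = -2/9 ≈ -0.22222)
s = 256/81 (s = (2 - 2/9)**2 = (16/9)**2 = 256/81 ≈ 3.1605)
h(v, U) = U**2 + 74*v (h(v, U) = 74*v + U**2 = U**2 + 74*v)
(-28041 + h((-20 - 46) + 41, s)) - 22088 = (-28041 + ((256/81)**2 + 74*((-20 - 46) + 41))) - 22088 = (-28041 + (65536/6561 + 74*(-66 + 41))) - 22088 = (-28041 + (65536/6561 + 74*(-25))) - 22088 = (-28041 + (65536/6561 - 1850)) - 22088 = (-28041 - 12072314/6561) - 22088 = -196049315/6561 - 22088 = -340968683/6561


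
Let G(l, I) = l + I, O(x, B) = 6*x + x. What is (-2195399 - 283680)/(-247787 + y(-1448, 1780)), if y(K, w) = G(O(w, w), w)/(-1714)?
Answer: 2124570703/212360579 ≈ 10.005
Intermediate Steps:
O(x, B) = 7*x
G(l, I) = I + l
y(K, w) = -4*w/857 (y(K, w) = (w + 7*w)/(-1714) = (8*w)*(-1/1714) = -4*w/857)
(-2195399 - 283680)/(-247787 + y(-1448, 1780)) = (-2195399 - 283680)/(-247787 - 4/857*1780) = -2479079/(-247787 - 7120/857) = -2479079/(-212360579/857) = -2479079*(-857/212360579) = 2124570703/212360579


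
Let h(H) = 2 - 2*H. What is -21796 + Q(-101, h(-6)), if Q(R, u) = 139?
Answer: -21657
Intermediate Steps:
-21796 + Q(-101, h(-6)) = -21796 + 139 = -21657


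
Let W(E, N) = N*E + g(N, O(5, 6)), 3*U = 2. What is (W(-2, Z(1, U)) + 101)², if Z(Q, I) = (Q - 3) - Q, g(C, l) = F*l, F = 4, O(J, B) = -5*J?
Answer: 49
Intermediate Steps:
U = ⅔ (U = (⅓)*2 = ⅔ ≈ 0.66667)
g(C, l) = 4*l
Z(Q, I) = -3 (Z(Q, I) = (-3 + Q) - Q = -3)
W(E, N) = -100 + E*N (W(E, N) = N*E + 4*(-5*5) = E*N + 4*(-25) = E*N - 100 = -100 + E*N)
(W(-2, Z(1, U)) + 101)² = ((-100 - 2*(-3)) + 101)² = ((-100 + 6) + 101)² = (-94 + 101)² = 7² = 49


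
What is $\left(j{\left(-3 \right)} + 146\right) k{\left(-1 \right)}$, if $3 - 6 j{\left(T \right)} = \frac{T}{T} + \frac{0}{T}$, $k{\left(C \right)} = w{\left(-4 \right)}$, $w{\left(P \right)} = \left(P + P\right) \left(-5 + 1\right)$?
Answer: $\frac{14048}{3} \approx 4682.7$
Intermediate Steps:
$w{\left(P \right)} = - 8 P$ ($w{\left(P \right)} = 2 P \left(-4\right) = - 8 P$)
$k{\left(C \right)} = 32$ ($k{\left(C \right)} = \left(-8\right) \left(-4\right) = 32$)
$j{\left(T \right)} = \frac{1}{3}$ ($j{\left(T \right)} = \frac{1}{2} - \frac{\frac{T}{T} + \frac{0}{T}}{6} = \frac{1}{2} - \frac{1 + 0}{6} = \frac{1}{2} - \frac{1}{6} = \frac{1}{3}$)
$\left(j{\left(-3 \right)} + 146\right) k{\left(-1 \right)} = \left(\frac{1}{3} + 146\right) 32 = \frac{439}{3} \cdot 32 = \frac{14048}{3}$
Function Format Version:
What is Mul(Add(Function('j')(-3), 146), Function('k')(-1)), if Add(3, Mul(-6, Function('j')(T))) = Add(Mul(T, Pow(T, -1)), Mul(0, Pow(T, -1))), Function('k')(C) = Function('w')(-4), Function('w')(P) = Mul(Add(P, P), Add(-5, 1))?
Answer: Rational(14048, 3) ≈ 4682.7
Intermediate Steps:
Function('w')(P) = Mul(-8, P) (Function('w')(P) = Mul(Mul(2, P), -4) = Mul(-8, P))
Function('k')(C) = 32 (Function('k')(C) = Mul(-8, -4) = 32)
Function('j')(T) = Rational(1, 3) (Function('j')(T) = Add(Rational(1, 2), Mul(Rational(-1, 6), Add(Mul(T, Pow(T, -1)), Mul(0, Pow(T, -1))))) = Add(Rational(1, 2), Mul(Rational(-1, 6), Add(1, 0))) = Add(Rational(1, 2), Mul(Rational(-1, 6), 1)) = Add(Rational(1, 2), Rational(-1, 6)) = Rational(1, 3))
Mul(Add(Function('j')(-3), 146), Function('k')(-1)) = Mul(Add(Rational(1, 3), 146), 32) = Mul(Rational(439, 3), 32) = Rational(14048, 3)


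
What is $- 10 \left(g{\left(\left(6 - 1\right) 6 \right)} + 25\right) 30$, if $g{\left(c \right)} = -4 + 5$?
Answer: $-7800$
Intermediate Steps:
$g{\left(c \right)} = 1$
$- 10 \left(g{\left(\left(6 - 1\right) 6 \right)} + 25\right) 30 = - 10 \left(1 + 25\right) 30 = \left(-10\right) 26 \cdot 30 = \left(-260\right) 30 = -7800$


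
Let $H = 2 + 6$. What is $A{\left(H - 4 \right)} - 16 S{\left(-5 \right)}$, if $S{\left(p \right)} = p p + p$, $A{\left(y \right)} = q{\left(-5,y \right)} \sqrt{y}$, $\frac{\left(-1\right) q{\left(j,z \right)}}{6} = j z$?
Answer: $-80$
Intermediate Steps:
$H = 8$
$q{\left(j,z \right)} = - 6 j z$
$A{\left(y \right)} = 30 y^{\frac{3}{2}}$ ($A{\left(y \right)} = \left(-6\right) \left(-5\right) y \sqrt{y} = 30 y \sqrt{y} = 30 y^{\frac{3}{2}}$)
$S{\left(p \right)} = p + p^{2}$ ($S{\left(p \right)} = p^{2} + p = p + p^{2}$)
$A{\left(H - 4 \right)} - 16 S{\left(-5 \right)} = 30 \left(8 - 4\right)^{\frac{3}{2}} - 16 \left(- 5 \left(1 - 5\right)\right) = 30 \cdot 4^{\frac{3}{2}} - 16 \left(\left(-5\right) \left(-4\right)\right) = 30 \cdot 8 - 320 = 240 - 320 = -80$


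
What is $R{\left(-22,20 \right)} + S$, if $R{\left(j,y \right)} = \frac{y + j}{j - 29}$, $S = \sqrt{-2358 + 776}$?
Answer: $\frac{2}{51} + i \sqrt{1582} \approx 0.039216 + 39.774 i$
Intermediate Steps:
$S = i \sqrt{1582}$ ($S = \sqrt{-1582} = i \sqrt{1582} \approx 39.774 i$)
$R{\left(j,y \right)} = \frac{j + y}{-29 + j}$
$R{\left(-22,20 \right)} + S = \frac{-22 + 20}{-29 - 22} + i \sqrt{1582} = \frac{1}{-51} \left(-2\right) + i \sqrt{1582} = \left(- \frac{1}{51}\right) \left(-2\right) + i \sqrt{1582} = \frac{2}{51} + i \sqrt{1582}$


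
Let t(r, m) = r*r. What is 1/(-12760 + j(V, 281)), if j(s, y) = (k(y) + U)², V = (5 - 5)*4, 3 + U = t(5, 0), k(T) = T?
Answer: 1/79049 ≈ 1.2650e-5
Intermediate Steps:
t(r, m) = r²
U = 22 (U = -3 + 5² = -3 + 25 = 22)
V = 0 (V = 0*4 = 0)
j(s, y) = (22 + y)² (j(s, y) = (y + 22)² = (22 + y)²)
1/(-12760 + j(V, 281)) = 1/(-12760 + (22 + 281)²) = 1/(-12760 + 303²) = 1/(-12760 + 91809) = 1/79049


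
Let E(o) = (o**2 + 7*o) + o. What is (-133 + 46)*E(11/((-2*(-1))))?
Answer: -25839/4 ≈ -6459.8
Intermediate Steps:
E(o) = o**2 + 8*o
(-133 + 46)*E(11/((-2*(-1)))) = (-133 + 46)*((11/((-2*(-1))))*(8 + 11/((-2*(-1))))) = -87*11/2*(8 + 11/2) = -87*11*(1/2)*(8 + 11*(1/2)) = -957*(8 + 11/2)/2 = -957*27/(2*2) = -87*297/4 = -25839/4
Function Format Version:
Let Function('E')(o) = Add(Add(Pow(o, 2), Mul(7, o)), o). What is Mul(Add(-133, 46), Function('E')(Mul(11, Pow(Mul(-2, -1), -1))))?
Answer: Rational(-25839, 4) ≈ -6459.8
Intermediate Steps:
Function('E')(o) = Add(Pow(o, 2), Mul(8, o))
Mul(Add(-133, 46), Function('E')(Mul(11, Pow(Mul(-2, -1), -1)))) = Mul(Add(-133, 46), Mul(Mul(11, Pow(Mul(-2, -1), -1)), Add(8, Mul(11, Pow(Mul(-2, -1), -1))))) = Mul(-87, Mul(Mul(11, Pow(2, -1)), Add(8, Mul(11, Pow(2, -1))))) = Mul(-87, Mul(Mul(11, Rational(1, 2)), Add(8, Mul(11, Rational(1, 2))))) = Mul(-87, Mul(Rational(11, 2), Add(8, Rational(11, 2)))) = Mul(-87, Mul(Rational(11, 2), Rational(27, 2))) = Mul(-87, Rational(297, 4)) = Rational(-25839, 4)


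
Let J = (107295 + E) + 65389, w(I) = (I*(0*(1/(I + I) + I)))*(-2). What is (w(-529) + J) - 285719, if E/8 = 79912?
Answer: 526261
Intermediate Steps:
E = 639296 (E = 8*79912 = 639296)
w(I) = 0 (w(I) = (I*(0*(1/(2*I) + I)))*(-2) = (I*(0*(I + 1/(2*I))))*(-2) = (I*0)*(-2) = 0*(-2) = 0)
J = 811980 (J = (107295 + 639296) + 65389 = 746591 + 65389 = 811980)
(w(-529) + J) - 285719 = (0 + 811980) - 285719 = 811980 - 285719 = 526261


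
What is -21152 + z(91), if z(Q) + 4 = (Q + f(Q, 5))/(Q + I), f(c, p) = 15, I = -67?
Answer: -253819/12 ≈ -21152.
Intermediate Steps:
z(Q) = -4 + (15 + Q)/(-67 + Q) (z(Q) = -4 + (Q + 15)/(Q - 67) = -4 + (15 + Q)/(-67 + Q))
-21152 + z(91) = -21152 + (283 - 3*91)/(-67 + 91) = -21152 + (283 - 273)/24 = -21152 + (1/24)*10 = -21152 + 5/12 = -253819/12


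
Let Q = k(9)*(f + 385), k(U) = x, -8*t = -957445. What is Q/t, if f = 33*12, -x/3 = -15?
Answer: 56232/191489 ≈ 0.29366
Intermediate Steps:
t = 957445/8 (t = -1/8*(-957445) = 957445/8 ≈ 1.1968e+5)
x = 45 (x = -3*(-15) = 45)
k(U) = 45
f = 396
Q = 35145 (Q = 45*(396 + 385) = 45*781 = 35145)
Q/t = 35145/(957445/8) = 35145*(8/957445) = 56232/191489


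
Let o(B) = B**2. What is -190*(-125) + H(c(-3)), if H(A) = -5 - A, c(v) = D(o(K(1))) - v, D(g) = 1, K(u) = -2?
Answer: 23741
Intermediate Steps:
c(v) = 1 - v
-190*(-125) + H(c(-3)) = -190*(-125) + (-5 - (1 - 1*(-3))) = 23750 + (-5 - (1 + 3)) = 23750 + (-5 - 1*4) = 23750 + (-5 - 4) = 23750 - 9 = 23741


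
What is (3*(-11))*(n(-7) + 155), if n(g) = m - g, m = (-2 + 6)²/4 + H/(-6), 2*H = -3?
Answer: -21945/4 ≈ -5486.3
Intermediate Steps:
H = -3/2 (H = (½)*(-3) = -3/2 ≈ -1.5000)
m = 17/4 (m = (-2 + 6)²/4 - 3/2/(-6) = 4²*(¼) - 3/2*(-⅙) = 16*(¼) + ¼ = 4 + ¼ = 17/4 ≈ 4.2500)
n(g) = 17/4 - g
(3*(-11))*(n(-7) + 155) = (3*(-11))*((17/4 - 1*(-7)) + 155) = -33*((17/4 + 7) + 155) = -33*(45/4 + 155) = -33*665/4 = -21945/4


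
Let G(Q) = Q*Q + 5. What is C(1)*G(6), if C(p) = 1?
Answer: 41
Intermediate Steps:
G(Q) = 5 + Q² (G(Q) = Q² + 5 = 5 + Q²)
C(1)*G(6) = 1*(5 + 6²) = 1*(5 + 36) = 1*41 = 41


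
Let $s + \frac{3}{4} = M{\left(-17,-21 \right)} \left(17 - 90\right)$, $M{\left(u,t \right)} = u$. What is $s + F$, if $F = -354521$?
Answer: $- \frac{1413123}{4} \approx -3.5328 \cdot 10^{5}$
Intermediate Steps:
$s = \frac{4961}{4}$ ($s = - \frac{3}{4} - 17 \left(17 - 90\right) = - \frac{3}{4} - -1241 = - \frac{3}{4} + 1241 = \frac{4961}{4} \approx 1240.3$)
$s + F = \frac{4961}{4} - 354521 = - \frac{1413123}{4}$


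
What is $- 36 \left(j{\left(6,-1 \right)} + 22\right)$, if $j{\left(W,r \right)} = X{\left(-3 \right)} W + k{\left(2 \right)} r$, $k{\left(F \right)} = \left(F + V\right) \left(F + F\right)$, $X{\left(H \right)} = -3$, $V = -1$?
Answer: $0$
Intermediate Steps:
$k{\left(F \right)} = 2 F \left(-1 + F\right)$ ($k{\left(F \right)} = \left(F - 1\right) \left(F + F\right) = \left(-1 + F\right) 2 F = 2 F \left(-1 + F\right)$)
$j{\left(W,r \right)} = - 3 W + 4 r$ ($j{\left(W,r \right)} = - 3 W + 2 \cdot 2 \left(-1 + 2\right) r = - 3 W + 2 \cdot 2 \cdot 1 r = - 3 W + 4 r$)
$- 36 \left(j{\left(6,-1 \right)} + 22\right) = - 36 \left(\left(\left(-3\right) 6 + 4 \left(-1\right)\right) + 22\right) = - 36 \left(\left(-18 - 4\right) + 22\right) = - 36 \left(-22 + 22\right) = \left(-36\right) 0 = 0$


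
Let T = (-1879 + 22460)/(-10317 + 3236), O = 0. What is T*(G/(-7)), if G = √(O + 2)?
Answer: 20581*√2/49567 ≈ 0.58720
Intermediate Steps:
T = -20581/7081 (T = 20581/(-7081) = 20581*(-1/7081) = -20581/7081 ≈ -2.9065)
G = √2 (G = √(0 + 2) = √2 ≈ 1.4142)
T*(G/(-7)) = -20581*√2/(7081*(-7)) = -20581*√2*(-1)/(7081*7) = -(-20581)*√2/49567 = 20581*√2/49567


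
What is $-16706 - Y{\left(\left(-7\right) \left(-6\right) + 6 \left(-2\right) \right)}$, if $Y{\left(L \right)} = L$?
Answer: $-16736$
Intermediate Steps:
$-16706 - Y{\left(\left(-7\right) \left(-6\right) + 6 \left(-2\right) \right)} = -16706 - \left(\left(-7\right) \left(-6\right) + 6 \left(-2\right)\right) = -16706 - \left(42 - 12\right) = -16706 - 30 = -16736$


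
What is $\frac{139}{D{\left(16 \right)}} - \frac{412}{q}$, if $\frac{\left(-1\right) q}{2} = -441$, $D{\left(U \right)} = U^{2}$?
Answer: $\frac{8563}{112896} \approx 0.075849$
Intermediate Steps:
$q = 882$ ($q = \left(-2\right) \left(-441\right) = 882$)
$\frac{139}{D{\left(16 \right)}} - \frac{412}{q} = \frac{139}{16^{2}} - \frac{412}{882} = \frac{139}{256} - \frac{206}{441} = \frac{8563}{112896}$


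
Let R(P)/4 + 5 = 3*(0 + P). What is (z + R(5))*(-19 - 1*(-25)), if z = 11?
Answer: 306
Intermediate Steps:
R(P) = -20 + 12*P (R(P) = -20 + 4*(3*(0 + P)) = -20 + 4*(3*P) = -20 + 12*P)
(z + R(5))*(-19 - 1*(-25)) = (11 + (-20 + 12*5))*(-19 - 1*(-25)) = (11 + (-20 + 60))*(-19 + 25) = (11 + 40)*6 = 51*6 = 306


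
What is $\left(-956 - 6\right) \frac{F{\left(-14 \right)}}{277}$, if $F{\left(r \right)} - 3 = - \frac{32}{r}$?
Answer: $- \frac{35594}{1939} \approx -18.357$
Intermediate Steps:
$F{\left(r \right)} = 3 - \frac{32}{r}$
$\left(-956 - 6\right) \frac{F{\left(-14 \right)}}{277} = \left(-956 - 6\right) \frac{3 - \frac{32}{-14}}{277} = - 962 \left(3 - - \frac{16}{7}\right) \frac{1}{277} = - 962 \left(3 + \frac{16}{7}\right) \frac{1}{277} = - 962 \cdot \frac{37}{7} \cdot \frac{1}{277} = \left(-962\right) \frac{37}{1939} = - \frac{35594}{1939}$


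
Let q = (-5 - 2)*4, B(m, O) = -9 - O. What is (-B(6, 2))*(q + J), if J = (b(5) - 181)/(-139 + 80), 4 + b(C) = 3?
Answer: -16170/59 ≈ -274.07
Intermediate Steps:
b(C) = -1 (b(C) = -4 + 3 = -1)
J = 182/59 (J = (-1 - 181)/(-139 + 80) = -182/(-59) = -182*(-1/59) = 182/59 ≈ 3.0847)
q = -28 (q = -7*4 = -28)
(-B(6, 2))*(q + J) = (-(-9 - 1*2))*(-28 + 182/59) = -(-9 - 2)*(-1470/59) = -1*(-11)*(-1470/59) = 11*(-1470/59) = -16170/59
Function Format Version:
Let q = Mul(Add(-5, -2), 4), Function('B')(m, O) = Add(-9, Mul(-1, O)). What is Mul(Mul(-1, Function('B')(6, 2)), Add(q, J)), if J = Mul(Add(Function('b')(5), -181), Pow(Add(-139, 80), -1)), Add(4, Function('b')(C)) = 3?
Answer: Rational(-16170, 59) ≈ -274.07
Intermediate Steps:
Function('b')(C) = -1 (Function('b')(C) = Add(-4, 3) = -1)
J = Rational(182, 59) (J = Mul(Add(-1, -181), Pow(Add(-139, 80), -1)) = Mul(-182, Pow(-59, -1)) = Mul(-182, Rational(-1, 59)) = Rational(182, 59) ≈ 3.0847)
q = -28 (q = Mul(-7, 4) = -28)
Mul(Mul(-1, Function('B')(6, 2)), Add(q, J)) = Mul(Mul(-1, Add(-9, Mul(-1, 2))), Add(-28, Rational(182, 59))) = Mul(Mul(-1, Add(-9, -2)), Rational(-1470, 59)) = Mul(Mul(-1, -11), Rational(-1470, 59)) = Mul(11, Rational(-1470, 59)) = Rational(-16170, 59)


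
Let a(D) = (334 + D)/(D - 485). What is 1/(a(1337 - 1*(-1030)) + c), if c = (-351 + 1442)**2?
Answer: 1882/2240111543 ≈ 8.4014e-7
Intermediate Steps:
a(D) = (334 + D)/(-485 + D)
c = 1190281 (c = 1091**2 = 1190281)
1/(a(1337 - 1*(-1030)) + c) = 1/((334 + (1337 - 1*(-1030)))/(-485 + (1337 - 1*(-1030))) + 1190281) = 1/((334 + (1337 + 1030))/(-485 + (1337 + 1030)) + 1190281) = 1/((334 + 2367)/(-485 + 2367) + 1190281) = 1/(2701/1882 + 1190281) = 1/(2240111543/1882) = 1882/2240111543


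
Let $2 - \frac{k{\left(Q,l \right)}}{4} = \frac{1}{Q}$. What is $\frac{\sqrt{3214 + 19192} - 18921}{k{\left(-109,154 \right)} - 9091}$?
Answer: $\frac{2062389}{990043} - \frac{109 \sqrt{22406}}{990043} \approx 2.0667$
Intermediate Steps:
$k{\left(Q,l \right)} = 8 - \frac{4}{Q}$
$\frac{\sqrt{3214 + 19192} - 18921}{k{\left(-109,154 \right)} - 9091} = \frac{\sqrt{3214 + 19192} - 18921}{\left(8 - \frac{4}{-109}\right) - 9091} = \frac{\sqrt{22406} - 18921}{\left(8 - - \frac{4}{109}\right) - 9091} = \frac{-18921 + \sqrt{22406}}{\left(8 + \frac{4}{109}\right) - 9091} = \frac{-18921 + \sqrt{22406}}{\frac{876}{109} - 9091} = \frac{-18921 + \sqrt{22406}}{- \frac{990043}{109}} = \left(-18921 + \sqrt{22406}\right) \left(- \frac{109}{990043}\right) = \frac{2062389}{990043} - \frac{109 \sqrt{22406}}{990043}$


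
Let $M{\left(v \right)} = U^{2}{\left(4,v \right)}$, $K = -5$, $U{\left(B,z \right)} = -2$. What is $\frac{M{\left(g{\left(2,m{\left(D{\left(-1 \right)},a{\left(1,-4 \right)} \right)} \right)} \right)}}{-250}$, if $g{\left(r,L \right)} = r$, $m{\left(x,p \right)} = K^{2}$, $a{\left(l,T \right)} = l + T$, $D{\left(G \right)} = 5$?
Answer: $- \frac{2}{125} \approx -0.016$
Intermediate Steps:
$a{\left(l,T \right)} = T + l$
$m{\left(x,p \right)} = 25$ ($m{\left(x,p \right)} = \left(-5\right)^{2} = 25$)
$M{\left(v \right)} = 4$ ($M{\left(v \right)} = \left(-2\right)^{2} = 4$)
$\frac{M{\left(g{\left(2,m{\left(D{\left(-1 \right)},a{\left(1,-4 \right)} \right)} \right)} \right)}}{-250} = \frac{4}{-250} = 4 \left(- \frac{1}{250}\right) = - \frac{2}{125}$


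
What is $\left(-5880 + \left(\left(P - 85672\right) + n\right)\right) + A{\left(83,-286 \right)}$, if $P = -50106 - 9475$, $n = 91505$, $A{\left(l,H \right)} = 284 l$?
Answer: $-36056$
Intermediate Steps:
$P = -59581$
$\left(-5880 + \left(\left(P - 85672\right) + n\right)\right) + A{\left(83,-286 \right)} = \left(-5880 + \left(\left(-59581 - 85672\right) + 91505\right)\right) + 284 \cdot 83 = \left(-5880 + \left(-145253 + 91505\right)\right) + 23572 = \left(-5880 - 53748\right) + 23572 = -59628 + 23572 = -36056$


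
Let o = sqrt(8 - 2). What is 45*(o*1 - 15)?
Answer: -675 + 45*sqrt(6) ≈ -564.77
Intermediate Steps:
o = sqrt(6) ≈ 2.4495
45*(o*1 - 15) = 45*(sqrt(6)*1 - 15) = 45*(sqrt(6) - 15) = 45*(-15 + sqrt(6)) = -675 + 45*sqrt(6)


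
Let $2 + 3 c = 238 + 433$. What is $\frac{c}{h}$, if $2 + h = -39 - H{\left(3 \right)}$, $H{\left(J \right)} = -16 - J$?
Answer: $- \frac{223}{22} \approx -10.136$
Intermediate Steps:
$c = 223$ ($c = - \frac{2}{3} + \frac{238 + 433}{3} = - \frac{2}{3} + \frac{1}{3} \cdot 671 = - \frac{2}{3} + \frac{671}{3} = 223$)
$h = -22$ ($h = -2 - \left(23 - 3\right) = -2 - 20 = -22$)
$\frac{c}{h} = \frac{223}{-22} = 223 \left(- \frac{1}{22}\right) = - \frac{223}{22}$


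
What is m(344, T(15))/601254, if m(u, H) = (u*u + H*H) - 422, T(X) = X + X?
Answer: 59407/300627 ≈ 0.19761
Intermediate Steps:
T(X) = 2*X
m(u, H) = -422 + H² + u² (m(u, H) = (u² + H²) - 422 = (H² + u²) - 422 = -422 + H² + u²)
m(344, T(15))/601254 = (-422 + (2*15)² + 344²)/601254 = (-422 + 30² + 118336)*(1/601254) = (-422 + 900 + 118336)*(1/601254) = 118814*(1/601254) = 59407/300627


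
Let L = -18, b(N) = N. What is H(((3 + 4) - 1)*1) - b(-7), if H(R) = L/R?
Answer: 4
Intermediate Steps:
H(R) = -18/R
H(((3 + 4) - 1)*1) - b(-7) = -18/((3 + 4) - 1) - 1*(-7) = -18/(7 - 1) + 7 = -18/(6*1) + 7 = -18/6 + 7 = -18*1/6 + 7 = -3 + 7 = 4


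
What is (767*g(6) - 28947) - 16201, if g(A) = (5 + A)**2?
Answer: 47659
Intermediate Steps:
(767*g(6) - 28947) - 16201 = (767*(5 + 6)**2 - 28947) - 16201 = (767*11**2 - 28947) - 16201 = (767*121 - 28947) - 16201 = (92807 - 28947) - 16201 = 63860 - 16201 = 47659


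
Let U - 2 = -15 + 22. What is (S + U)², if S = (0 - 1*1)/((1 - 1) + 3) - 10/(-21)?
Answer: 4096/49 ≈ 83.592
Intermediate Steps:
U = 9 (U = 2 + (-15 + 22) = 2 + 7 = 9)
S = ⅐ (S = (0 - 1)/(0 + 3) - 10*(-1/21) = -1/3 + 10/21 = -1*⅓ + 10/21 = -⅓ + 10/21 = ⅐ ≈ 0.14286)
(S + U)² = (⅐ + 9)² = (64/7)² = 4096/49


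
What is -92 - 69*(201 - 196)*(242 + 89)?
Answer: -114287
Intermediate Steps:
-92 - 69*(201 - 196)*(242 + 89) = -92 - 345*331 = -92 - 69*1655 = -92 - 114195 = -114287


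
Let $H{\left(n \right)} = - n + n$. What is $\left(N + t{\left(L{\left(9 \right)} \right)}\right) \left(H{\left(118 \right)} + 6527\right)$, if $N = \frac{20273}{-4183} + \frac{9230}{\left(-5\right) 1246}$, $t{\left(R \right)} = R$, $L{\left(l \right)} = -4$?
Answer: $- \frac{1973869232}{29281} \approx -67411.0$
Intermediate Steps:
$H{\left(n \right)} = 0$
$N = - \frac{185292}{29281}$ ($N = 20273 \left(- \frac{1}{4183}\right) + \frac{9230}{-6230} = - \frac{20273}{4183} + 9230 \left(- \frac{1}{6230}\right) = - \frac{20273}{4183} - \frac{923}{623} = - \frac{185292}{29281} \approx -6.3281$)
$\left(N + t{\left(L{\left(9 \right)} \right)}\right) \left(H{\left(118 \right)} + 6527\right) = \left(- \frac{185292}{29281} - 4\right) \left(0 + 6527\right) = \left(- \frac{302416}{29281}\right) 6527 = - \frac{1973869232}{29281}$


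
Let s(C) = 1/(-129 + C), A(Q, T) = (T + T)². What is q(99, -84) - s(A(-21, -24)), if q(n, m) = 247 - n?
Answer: 321899/2175 ≈ 148.00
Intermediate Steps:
A(Q, T) = 4*T² (A(Q, T) = (2*T)² = 4*T²)
q(99, -84) - s(A(-21, -24)) = (247 - 1*99) - 1/(-129 + 4*(-24)²) = (247 - 99) - 1/(-129 + 4*576) = 148 - 1/(-129 + 2304) = 148 - 1/2175 = 321899/2175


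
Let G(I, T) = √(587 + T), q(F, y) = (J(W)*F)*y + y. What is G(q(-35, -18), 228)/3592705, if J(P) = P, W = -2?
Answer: √815/3592705 ≈ 7.9462e-6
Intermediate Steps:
q(F, y) = y - 2*F*y (q(F, y) = (-2*F)*y + y = -2*F*y + y = y - 2*F*y)
G(q(-35, -18), 228)/3592705 = √(587 + 228)/3592705 = √815*(1/3592705) = √815/3592705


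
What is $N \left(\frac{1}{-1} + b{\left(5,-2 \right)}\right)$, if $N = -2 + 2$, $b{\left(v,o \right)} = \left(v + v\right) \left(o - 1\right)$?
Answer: $0$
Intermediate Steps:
$b{\left(v,o \right)} = 2 v \left(-1 + o\right)$
$N = 0$
$N \left(\frac{1}{-1} + b{\left(5,-2 \right)}\right) = 0 \left(\frac{1}{-1} + 2 \cdot 5 \left(-1 - 2\right)\right) = 0 \left(-1 + 2 \cdot 5 \left(-3\right)\right) = 0 \left(-1 - 30\right) = 0 \left(-31\right) = 0$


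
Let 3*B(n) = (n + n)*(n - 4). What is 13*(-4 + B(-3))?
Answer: 130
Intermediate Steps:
B(n) = 2*n*(-4 + n)/3 (B(n) = ((n + n)*(n - 4))/3 = ((2*n)*(-4 + n))/3 = (2*n*(-4 + n))/3 = 2*n*(-4 + n)/3)
13*(-4 + B(-3)) = 13*(-4 + (⅔)*(-3)*(-4 - 3)) = 13*(-4 + (⅔)*(-3)*(-7)) = 13*(-4 + 14) = 13*10 = 130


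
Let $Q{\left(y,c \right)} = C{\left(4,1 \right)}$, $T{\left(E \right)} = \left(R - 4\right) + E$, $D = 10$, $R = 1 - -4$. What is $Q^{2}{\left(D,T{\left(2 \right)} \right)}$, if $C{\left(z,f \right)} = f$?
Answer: $1$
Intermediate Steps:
$R = 5$ ($R = 1 + 4 = 5$)
$T{\left(E \right)} = 1 + E$ ($T{\left(E \right)} = \left(5 - 4\right) + E = 1 + E$)
$Q{\left(y,c \right)} = 1$
$Q^{2}{\left(D,T{\left(2 \right)} \right)} = 1^{2} = 1$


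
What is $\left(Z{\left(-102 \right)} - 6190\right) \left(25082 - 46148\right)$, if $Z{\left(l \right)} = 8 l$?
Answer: $147588396$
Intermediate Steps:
$\left(Z{\left(-102 \right)} - 6190\right) \left(25082 - 46148\right) = \left(8 \left(-102\right) - 6190\right) \left(25082 - 46148\right) = \left(-816 - 6190\right) \left(-21066\right) = \left(-7006\right) \left(-21066\right) = 147588396$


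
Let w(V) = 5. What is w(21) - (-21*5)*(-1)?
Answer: -100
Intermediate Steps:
w(21) - (-21*5)*(-1) = 5 - (-21*5)*(-1) = 5 - (-7*15)*(-1) = 5 - (-105)*(-1) = 5 - 1*105 = 5 - 105 = -100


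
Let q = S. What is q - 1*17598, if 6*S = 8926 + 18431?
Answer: -26077/2 ≈ -13039.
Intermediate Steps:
S = 9119/2 (S = (8926 + 18431)/6 = (⅙)*27357 = 9119/2 ≈ 4559.5)
q = 9119/2 ≈ 4559.5
q - 1*17598 = 9119/2 - 1*17598 = 9119/2 - 17598 = -26077/2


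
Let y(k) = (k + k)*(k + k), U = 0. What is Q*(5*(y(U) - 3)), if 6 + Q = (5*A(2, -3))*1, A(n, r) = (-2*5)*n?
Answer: 1590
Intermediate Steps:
y(k) = 4*k² (y(k) = (2*k)*(2*k) = 4*k²)
A(n, r) = -10*n
Q = -106 (Q = -6 + (5*(-10*2))*1 = -6 + (5*(-20))*1 = -6 - 100*1 = -6 - 100 = -106)
Q*(5*(y(U) - 3)) = -530*(4*0² - 3) = -530*(4*0 - 3) = -530*(0 - 3) = -530*(-3) = -106*(-15) = 1590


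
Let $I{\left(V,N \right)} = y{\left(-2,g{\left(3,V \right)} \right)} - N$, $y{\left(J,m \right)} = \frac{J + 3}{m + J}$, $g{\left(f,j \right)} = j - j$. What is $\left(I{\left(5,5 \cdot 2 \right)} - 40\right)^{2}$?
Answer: $\frac{10201}{4} \approx 2550.3$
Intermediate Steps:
$g{\left(f,j \right)} = 0$
$y{\left(J,m \right)} = \frac{3 + J}{J + m}$
$I{\left(V,N \right)} = - \frac{1}{2} - N$ ($I{\left(V,N \right)} = \frac{3 - 2}{-2 + 0} - N = \frac{1}{-2} \cdot 1 - N = \left(- \frac{1}{2}\right) 1 - N = - \frac{1}{2} - N$)
$\left(I{\left(5,5 \cdot 2 \right)} - 40\right)^{2} = \left(\left(- \frac{1}{2} - 5 \cdot 2\right) - 40\right)^{2} = \left(\left(- \frac{1}{2} - 10\right) - 40\right)^{2} = \left(- \frac{21}{2} - 40\right)^{2} = \left(- \frac{101}{2}\right)^{2} = \frac{10201}{4}$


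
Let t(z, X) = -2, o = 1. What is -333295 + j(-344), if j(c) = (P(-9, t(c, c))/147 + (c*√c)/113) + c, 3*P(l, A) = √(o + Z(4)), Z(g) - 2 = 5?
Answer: -333639 + 2*√2/441 - 688*I*√86/113 ≈ -3.3364e+5 - 56.462*I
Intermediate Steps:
Z(g) = 7 (Z(g) = 2 + 5 = 7)
P(l, A) = 2*√2/3 (P(l, A) = √(1 + 7)/3 = √8/3 = (2*√2)/3 = 2*√2/3)
j(c) = c + c^(3/2)/113 + 2*√2/441 (j(c) = ((2*√2/3)/147 + (c*√c)/113) + c = ((2*√2/3)*(1/147) + c^(3/2)*(1/113)) + c = (2*√2/441 + c^(3/2)/113) + c = (c^(3/2)/113 + 2*√2/441) + c = c + c^(3/2)/113 + 2*√2/441)
-333295 + j(-344) = -333295 + (-344 + (-344)^(3/2)/113 + 2*√2/441) = -333295 + (-344 + (-688*I*√86)/113 + 2*√2/441) = -333295 + (-344 - 688*I*√86/113 + 2*√2/441) = -333295 + (-344 + 2*√2/441 - 688*I*√86/113) = -333639 + 2*√2/441 - 688*I*√86/113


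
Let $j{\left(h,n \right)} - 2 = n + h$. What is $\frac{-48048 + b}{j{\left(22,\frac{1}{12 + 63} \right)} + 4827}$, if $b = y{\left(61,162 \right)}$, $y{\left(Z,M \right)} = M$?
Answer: $- \frac{1795725}{181913} \approx -9.8713$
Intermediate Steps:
$b = 162$
$j{\left(h,n \right)} = 2 + h + n$ ($j{\left(h,n \right)} = 2 + \left(n + h\right) = 2 + \left(h + n\right) = 2 + h + n$)
$\frac{-48048 + b}{j{\left(22,\frac{1}{12 + 63} \right)} + 4827} = \frac{-48048 + 162}{\left(2 + 22 + \frac{1}{12 + 63}\right) + 4827} = - \frac{47886}{\left(2 + 22 + \frac{1}{75}\right) + 4827} = - \frac{47886}{\frac{1801}{75} + 4827} = - \frac{47886}{\frac{363826}{75}} = \left(-47886\right) \frac{75}{363826} = - \frac{1795725}{181913}$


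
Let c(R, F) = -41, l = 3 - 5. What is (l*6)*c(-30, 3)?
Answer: 492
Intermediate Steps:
l = -2
(l*6)*c(-30, 3) = -2*6*(-41) = -12*(-41) = 492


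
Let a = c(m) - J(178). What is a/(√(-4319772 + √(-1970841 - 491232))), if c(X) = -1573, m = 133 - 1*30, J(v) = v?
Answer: -1751/√(-4319772 + I*√2462073) ≈ -0.00015301 + 0.84247*I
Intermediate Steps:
m = 103 (m = 133 - 30 = 103)
a = -1751 (a = -1573 - 1*178 = -1573 - 178 = -1751)
a/(√(-4319772 + √(-1970841 - 491232))) = -1751/√(-4319772 + √(-1970841 - 491232)) = -1751/√(-4319772 + √(-2462073)) = -1751/√(-4319772 + I*√2462073)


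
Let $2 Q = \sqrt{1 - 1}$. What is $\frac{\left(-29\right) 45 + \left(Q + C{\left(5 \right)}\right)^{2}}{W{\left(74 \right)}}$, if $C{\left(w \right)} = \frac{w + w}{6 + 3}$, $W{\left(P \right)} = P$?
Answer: $- \frac{105605}{5994} \approx -17.618$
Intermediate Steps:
$Q = 0$ ($Q = \frac{\sqrt{1 - 1}}{2} = \frac{\sqrt{0}}{2} = \frac{1}{2} \cdot 0 = 0$)
$C{\left(w \right)} = \frac{2 w}{9}$
$\frac{\left(-29\right) 45 + \left(Q + C{\left(5 \right)}\right)^{2}}{W{\left(74 \right)}} = \frac{\left(-29\right) 45 + \left(0 + \frac{2}{9} \cdot 5\right)^{2}}{74} = \left(-1305 + \left(0 + \frac{10}{9}\right)^{2}\right) \frac{1}{74} = \left(-1305 + \left(\frac{10}{9}\right)^{2}\right) \frac{1}{74} = \left(-1305 + \frac{100}{81}\right) \frac{1}{74} = \left(- \frac{105605}{81}\right) \frac{1}{74} = - \frac{105605}{5994}$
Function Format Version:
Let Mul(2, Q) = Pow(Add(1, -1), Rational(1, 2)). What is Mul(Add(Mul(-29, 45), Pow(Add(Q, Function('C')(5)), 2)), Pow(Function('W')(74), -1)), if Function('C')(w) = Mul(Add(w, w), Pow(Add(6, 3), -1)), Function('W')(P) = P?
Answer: Rational(-105605, 5994) ≈ -17.618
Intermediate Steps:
Q = 0 (Q = Mul(Rational(1, 2), Pow(Add(1, -1), Rational(1, 2))) = Mul(Rational(1, 2), Pow(0, Rational(1, 2))) = Mul(Rational(1, 2), 0) = 0)
Function('C')(w) = Mul(Rational(2, 9), w) (Function('C')(w) = Mul(Mul(2, w), Pow(9, -1)) = Mul(Mul(2, w), Rational(1, 9)) = Mul(Rational(2, 9), w))
Mul(Add(Mul(-29, 45), Pow(Add(Q, Function('C')(5)), 2)), Pow(Function('W')(74), -1)) = Mul(Add(Mul(-29, 45), Pow(Add(0, Mul(Rational(2, 9), 5)), 2)), Pow(74, -1)) = Mul(Add(-1305, Pow(Add(0, Rational(10, 9)), 2)), Rational(1, 74)) = Mul(Add(-1305, Pow(Rational(10, 9), 2)), Rational(1, 74)) = Mul(Add(-1305, Rational(100, 81)), Rational(1, 74)) = Mul(Rational(-105605, 81), Rational(1, 74)) = Rational(-105605, 5994)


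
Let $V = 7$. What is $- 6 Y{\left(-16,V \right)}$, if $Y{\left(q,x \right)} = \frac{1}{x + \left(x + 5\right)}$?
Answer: $- \frac{6}{19} \approx -0.31579$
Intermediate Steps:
$Y{\left(q,x \right)} = \frac{1}{5 + 2 x}$ ($Y{\left(q,x \right)} = \frac{1}{x + \left(5 + x\right)} = \frac{1}{5 + 2 x}$)
$- 6 Y{\left(-16,V \right)} = - \frac{6}{5 + 2 \cdot 7} = - \frac{6}{5 + 14} = - \frac{6}{19}$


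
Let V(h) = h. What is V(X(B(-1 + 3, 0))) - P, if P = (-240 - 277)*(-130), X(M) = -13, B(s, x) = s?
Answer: -67223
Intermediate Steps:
P = 67210 (P = -517*(-130) = 67210)
V(X(B(-1 + 3, 0))) - P = -13 - 1*67210 = -13 - 67210 = -67223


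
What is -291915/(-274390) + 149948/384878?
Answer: 15349589309/10560667442 ≈ 1.4535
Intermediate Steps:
-291915/(-274390) + 149948/384878 = -291915*(-1/274390) + 149948*(1/384878) = 58383/54878 + 74974/192439 = 15349589309/10560667442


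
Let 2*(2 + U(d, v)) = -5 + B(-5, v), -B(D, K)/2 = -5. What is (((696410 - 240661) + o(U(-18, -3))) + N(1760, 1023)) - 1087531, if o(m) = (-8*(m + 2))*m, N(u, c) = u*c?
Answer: 1168688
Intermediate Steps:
B(D, K) = 10 (B(D, K) = -2*(-5) = 10)
U(d, v) = ½ (U(d, v) = -2 + (-5 + 10)/2 = -2 + (½)*5 = -2 + 5/2 = ½)
N(u, c) = c*u
o(m) = m*(-16 - 8*m) (o(m) = (-8*(2 + m))*m = (-16 - 8*m)*m = m*(-16 - 8*m))
(((696410 - 240661) + o(U(-18, -3))) + N(1760, 1023)) - 1087531 = (((696410 - 240661) - 8*½*(2 + ½)) + 1023*1760) - 1087531 = ((455749 - 8*½*5/2) + 1800480) - 1087531 = ((455749 - 10) + 1800480) - 1087531 = (455739 + 1800480) - 1087531 = 2256219 - 1087531 = 1168688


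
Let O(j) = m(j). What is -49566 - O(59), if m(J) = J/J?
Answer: -49567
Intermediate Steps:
m(J) = 1
O(j) = 1
-49566 - O(59) = -49566 - 1*1 = -49566 - 1 = -49567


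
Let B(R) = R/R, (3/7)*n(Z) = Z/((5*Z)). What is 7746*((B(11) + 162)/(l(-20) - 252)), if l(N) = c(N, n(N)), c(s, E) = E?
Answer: -18938970/3773 ≈ -5019.6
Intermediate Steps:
n(Z) = 7/15 (n(Z) = 7*(Z/((5*Z)))/3 = 7*(Z*(1/(5*Z)))/3 = (7/3)*(⅕) = 7/15)
B(R) = 1
l(N) = 7/15
7746*((B(11) + 162)/(l(-20) - 252)) = 7746*((1 + 162)/(7/15 - 252)) = 7746*(163/(-3773/15)) = 7746*(163*(-15/3773)) = 7746*(-2445/3773) = -18938970/3773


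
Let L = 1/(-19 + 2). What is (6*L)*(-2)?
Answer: 12/17 ≈ 0.70588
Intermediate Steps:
L = -1/17 (L = 1/(-17) = -1/17 ≈ -0.058824)
(6*L)*(-2) = (6*(-1/17))*(-2) = -6/17*(-2) = 12/17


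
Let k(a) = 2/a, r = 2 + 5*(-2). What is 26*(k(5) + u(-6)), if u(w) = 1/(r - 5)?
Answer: 42/5 ≈ 8.4000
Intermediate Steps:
r = -8 (r = 2 - 10 = -8)
u(w) = -1/13 (u(w) = 1/(-8 - 5) = 1/(-13) = -1/13)
26*(k(5) + u(-6)) = 26*(2/5 - 1/13) = 26*(2*(⅕) - 1/13) = 26*(⅖ - 1/13) = 26*(21/65) = 42/5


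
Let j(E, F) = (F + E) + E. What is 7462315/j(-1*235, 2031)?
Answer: 1066045/223 ≈ 4780.5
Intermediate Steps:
j(E, F) = F + 2*E (j(E, F) = (E + F) + E = F + 2*E)
7462315/j(-1*235, 2031) = 7462315/(2031 + 2*(-1*235)) = 7462315/(2031 + 2*(-235)) = 7462315/(2031 - 470) = 7462315/1561 = 7462315*(1/1561) = 1066045/223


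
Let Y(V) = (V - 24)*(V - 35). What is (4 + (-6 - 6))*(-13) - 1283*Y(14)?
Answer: -269326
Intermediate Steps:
Y(V) = (-35 + V)*(-24 + V) (Y(V) = (-24 + V)*(-35 + V) = (-35 + V)*(-24 + V))
(4 + (-6 - 6))*(-13) - 1283*Y(14) = (4 + (-6 - 6))*(-13) - 1283*(840 + 14² - 59*14) = (4 - 12)*(-13) - 1283*(840 + 196 - 826) = -8*(-13) - 1283*210 = 104 - 269430 = -269326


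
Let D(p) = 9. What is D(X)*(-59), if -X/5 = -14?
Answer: -531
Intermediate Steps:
X = 70 (X = -5*(-14) = 70)
D(X)*(-59) = 9*(-59) = -531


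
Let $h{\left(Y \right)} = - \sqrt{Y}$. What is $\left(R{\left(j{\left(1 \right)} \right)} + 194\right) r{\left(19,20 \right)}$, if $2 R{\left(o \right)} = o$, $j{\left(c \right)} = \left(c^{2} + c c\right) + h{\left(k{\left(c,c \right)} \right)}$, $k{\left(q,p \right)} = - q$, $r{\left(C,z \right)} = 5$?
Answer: $975 - \frac{5 i}{2} \approx 975.0 - 2.5 i$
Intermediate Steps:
$j{\left(c \right)} = - \sqrt{- c} + 2 c^{2}$ ($j{\left(c \right)} = \left(c^{2} + c c\right) - \sqrt{- c} = \left(c^{2} + c^{2}\right) - \sqrt{- c} = 2 c^{2} - \sqrt{- c} = - \sqrt{- c} + 2 c^{2}$)
$R{\left(o \right)} = \frac{o}{2}$
$\left(R{\left(j{\left(1 \right)} \right)} + 194\right) r{\left(19,20 \right)} = \left(\frac{- \sqrt{\left(-1\right) 1} + 2 \cdot 1^{2}}{2} + 194\right) 5 = \left(\frac{- \sqrt{-1} + 2 \cdot 1}{2} + 194\right) 5 = \left(\frac{- i + 2}{2} + 194\right) 5 = \left(\frac{2 - i}{2} + 194\right) 5 = \left(\left(1 - \frac{i}{2}\right) + 194\right) 5 = \left(195 - \frac{i}{2}\right) 5 = 975 - \frac{5 i}{2}$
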